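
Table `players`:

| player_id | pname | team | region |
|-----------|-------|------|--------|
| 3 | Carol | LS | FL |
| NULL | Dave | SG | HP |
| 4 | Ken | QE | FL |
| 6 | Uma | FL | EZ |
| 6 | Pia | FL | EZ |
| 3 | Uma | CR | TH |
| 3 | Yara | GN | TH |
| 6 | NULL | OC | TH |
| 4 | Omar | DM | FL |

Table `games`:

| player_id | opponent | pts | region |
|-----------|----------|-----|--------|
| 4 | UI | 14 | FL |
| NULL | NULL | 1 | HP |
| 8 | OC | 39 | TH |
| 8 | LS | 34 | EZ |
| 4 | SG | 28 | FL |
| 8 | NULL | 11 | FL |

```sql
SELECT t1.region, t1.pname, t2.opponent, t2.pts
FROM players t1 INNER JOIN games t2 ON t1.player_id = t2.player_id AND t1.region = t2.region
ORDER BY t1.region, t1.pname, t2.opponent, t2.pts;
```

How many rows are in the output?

INNER JOIN keeps only pairs where the ON condition holds.
Matching on t1.player_id = t2.player_id AND t1.region = t2.region. A NULL in a compared column never satisfies the condition.
Matched pairs: 4.
Total: 4 rows.

4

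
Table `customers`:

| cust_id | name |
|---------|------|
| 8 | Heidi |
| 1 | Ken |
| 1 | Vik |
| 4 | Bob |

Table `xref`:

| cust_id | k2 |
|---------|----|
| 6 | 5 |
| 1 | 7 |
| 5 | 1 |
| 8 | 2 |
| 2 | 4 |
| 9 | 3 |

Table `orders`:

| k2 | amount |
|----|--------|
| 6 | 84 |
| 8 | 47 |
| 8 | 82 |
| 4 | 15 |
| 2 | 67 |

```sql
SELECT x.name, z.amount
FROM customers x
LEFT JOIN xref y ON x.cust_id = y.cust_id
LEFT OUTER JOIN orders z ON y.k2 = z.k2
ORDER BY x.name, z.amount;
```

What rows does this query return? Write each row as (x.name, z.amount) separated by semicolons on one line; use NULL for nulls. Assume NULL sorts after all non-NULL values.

(Bob, NULL); (Heidi, 67); (Ken, NULL); (Vik, NULL)

Step 1 — x LEFT JOIN y on cust_id → 4 row(s).
Then LEFT JOIN `orders z` on k2: each of those 4 rows is kept; rows whose y.k2 has no match in z get NULL for z's columns.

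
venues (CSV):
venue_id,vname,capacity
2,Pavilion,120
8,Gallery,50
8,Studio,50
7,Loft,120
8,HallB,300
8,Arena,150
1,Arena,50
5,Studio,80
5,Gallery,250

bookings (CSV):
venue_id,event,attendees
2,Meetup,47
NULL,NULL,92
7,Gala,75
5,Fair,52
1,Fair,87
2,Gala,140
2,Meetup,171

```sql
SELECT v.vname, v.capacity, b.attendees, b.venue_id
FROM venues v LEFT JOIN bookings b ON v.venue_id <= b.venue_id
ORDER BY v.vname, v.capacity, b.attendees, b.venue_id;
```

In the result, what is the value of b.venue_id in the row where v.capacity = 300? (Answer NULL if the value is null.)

NULL

LEFT JOIN keeps every row from `venues`; unmatched rows get NULL for `bookings`'s columns.
Matching on v.venue_id <= b.venue_id. A NULL in a compared column never satisfies the condition.
Matched pairs: 16; unmatched v rows kept: 4.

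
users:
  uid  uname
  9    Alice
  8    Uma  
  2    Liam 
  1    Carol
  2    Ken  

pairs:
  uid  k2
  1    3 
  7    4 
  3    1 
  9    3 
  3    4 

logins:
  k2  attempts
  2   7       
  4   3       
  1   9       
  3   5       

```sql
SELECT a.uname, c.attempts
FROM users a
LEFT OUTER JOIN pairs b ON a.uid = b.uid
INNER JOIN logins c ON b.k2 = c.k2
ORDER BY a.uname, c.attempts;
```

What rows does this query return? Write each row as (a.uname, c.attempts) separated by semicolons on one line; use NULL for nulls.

Step 1 — a LEFT JOIN b on uid → 5 row(s).
Then INNER JOIN `logins c` on k2: keep only rows whose b.k2 appears in c.

(Alice, 5); (Carol, 5)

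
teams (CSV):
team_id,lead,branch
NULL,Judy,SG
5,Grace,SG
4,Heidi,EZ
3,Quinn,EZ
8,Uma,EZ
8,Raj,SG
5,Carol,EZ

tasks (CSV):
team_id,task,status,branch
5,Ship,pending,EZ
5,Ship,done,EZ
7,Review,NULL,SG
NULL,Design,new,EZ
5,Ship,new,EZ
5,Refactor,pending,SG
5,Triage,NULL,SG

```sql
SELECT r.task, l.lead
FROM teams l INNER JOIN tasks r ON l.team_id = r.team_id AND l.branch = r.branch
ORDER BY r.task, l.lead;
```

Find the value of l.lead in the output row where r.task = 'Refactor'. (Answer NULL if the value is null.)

Grace

INNER JOIN keeps only pairs where the ON condition holds.
Matching on l.team_id = r.team_id AND l.branch = r.branch. A NULL in a compared column never satisfies the condition.
- l row (team_id=NULL, branch=SG): no match → dropped.
- l row (team_id=5, branch=SG): matches 2 r row(s) → 2 output row(s).
- l row (team_id=4, branch=EZ): no match → dropped.
- l row (team_id=3, branch=EZ): no match → dropped.
- l row (team_id=8, branch=EZ): no match → dropped.
- l row (team_id=8, branch=SG): no match → dropped.
- l row (team_id=5, branch=EZ): matches 3 r row(s) → 3 output row(s).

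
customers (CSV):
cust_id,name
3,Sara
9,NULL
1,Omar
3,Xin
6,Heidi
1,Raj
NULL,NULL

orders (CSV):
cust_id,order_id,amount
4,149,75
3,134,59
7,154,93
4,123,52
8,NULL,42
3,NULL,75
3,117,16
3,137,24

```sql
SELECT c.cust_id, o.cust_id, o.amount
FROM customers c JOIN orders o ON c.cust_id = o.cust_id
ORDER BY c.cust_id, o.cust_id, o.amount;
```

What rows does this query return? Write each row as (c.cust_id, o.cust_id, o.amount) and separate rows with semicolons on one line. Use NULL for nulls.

(3, 3, 16); (3, 3, 16); (3, 3, 24); (3, 3, 24); (3, 3, 59); (3, 3, 59); (3, 3, 75); (3, 3, 75)

INNER JOIN keeps only pairs where the ON condition holds.
Matching on c.cust_id = o.cust_id. A NULL in a compared column never satisfies the condition.
Matched pairs: 8.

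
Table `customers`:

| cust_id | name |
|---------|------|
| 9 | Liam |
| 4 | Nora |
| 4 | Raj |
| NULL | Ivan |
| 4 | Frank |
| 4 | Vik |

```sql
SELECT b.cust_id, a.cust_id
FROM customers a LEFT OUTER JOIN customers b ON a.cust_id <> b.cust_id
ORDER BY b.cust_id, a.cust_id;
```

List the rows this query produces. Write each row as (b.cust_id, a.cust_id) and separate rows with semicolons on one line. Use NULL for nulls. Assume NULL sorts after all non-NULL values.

(4, 9); (4, 9); (4, 9); (4, 9); (9, 4); (9, 4); (9, 4); (9, 4); (NULL, NULL)

LEFT JOIN keeps every row from `customers a`; unmatched rows get NULL for `customers b`'s columns.
Matching on a.cust_id <> b.cust_id. A NULL in a compared column never satisfies the condition.
Matched pairs: 8; unmatched a rows kept: 1.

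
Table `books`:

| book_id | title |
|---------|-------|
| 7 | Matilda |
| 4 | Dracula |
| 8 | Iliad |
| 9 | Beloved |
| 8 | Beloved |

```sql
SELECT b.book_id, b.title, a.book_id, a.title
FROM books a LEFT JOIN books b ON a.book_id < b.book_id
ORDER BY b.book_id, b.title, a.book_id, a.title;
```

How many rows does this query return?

10

LEFT JOIN keeps every row from `books a`; unmatched rows get NULL for `books b`'s columns.
Matching on a.book_id < b.book_id.
Matched pairs: 9; unmatched a rows kept: 1.
Total: 9 matched + 1 padded = 10 rows.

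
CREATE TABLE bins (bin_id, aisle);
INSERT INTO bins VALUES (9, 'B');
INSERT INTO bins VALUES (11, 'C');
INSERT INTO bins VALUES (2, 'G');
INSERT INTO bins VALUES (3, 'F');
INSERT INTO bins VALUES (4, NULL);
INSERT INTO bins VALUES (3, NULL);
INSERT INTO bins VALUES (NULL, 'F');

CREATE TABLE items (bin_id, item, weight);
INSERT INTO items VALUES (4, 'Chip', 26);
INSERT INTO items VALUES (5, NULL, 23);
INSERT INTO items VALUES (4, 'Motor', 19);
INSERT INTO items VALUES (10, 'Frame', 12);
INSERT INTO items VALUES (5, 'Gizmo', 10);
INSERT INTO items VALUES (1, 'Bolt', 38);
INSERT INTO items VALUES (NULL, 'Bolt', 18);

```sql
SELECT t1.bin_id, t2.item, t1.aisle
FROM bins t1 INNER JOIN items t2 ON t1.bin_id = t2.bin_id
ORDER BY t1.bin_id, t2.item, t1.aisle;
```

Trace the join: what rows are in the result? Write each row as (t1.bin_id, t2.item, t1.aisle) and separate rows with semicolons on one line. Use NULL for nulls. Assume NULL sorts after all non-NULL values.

INNER JOIN keeps only pairs where the ON condition holds.
Matching on t1.bin_id = t2.bin_id. A NULL in a compared column never satisfies the condition.
Matched pairs: 2.

(4, Chip, NULL); (4, Motor, NULL)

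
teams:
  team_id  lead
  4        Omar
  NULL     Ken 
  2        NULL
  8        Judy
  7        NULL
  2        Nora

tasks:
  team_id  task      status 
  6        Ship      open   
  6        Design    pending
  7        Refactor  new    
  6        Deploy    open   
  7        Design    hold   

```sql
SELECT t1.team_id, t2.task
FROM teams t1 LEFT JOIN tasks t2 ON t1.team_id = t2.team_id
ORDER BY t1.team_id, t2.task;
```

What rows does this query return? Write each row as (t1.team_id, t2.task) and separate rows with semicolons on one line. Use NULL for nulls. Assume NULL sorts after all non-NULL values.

(2, NULL); (2, NULL); (4, NULL); (7, Design); (7, Refactor); (8, NULL); (NULL, NULL)

LEFT JOIN keeps every row from `teams`; unmatched rows get NULL for `tasks`'s columns.
Matching on t1.team_id = t2.team_id. A NULL in a compared column never satisfies the condition.
- t1 (team_id=4) has no partner → padded with NULL.
- t1 (team_id=NULL) has no partner → padded with NULL.
- t1 (team_id=2) has no partner → padded with NULL.
- t1 (team_id=8) has no partner → padded with NULL.
- t1 (team_id=7) pairs with 2 row(s) of t2.
- t1 (team_id=2) has no partner → padded with NULL.
After projecting and ordering:
t1.team_id | t2.task
2 | NULL
2 | NULL
4 | NULL
7 | Design
7 | Refactor
8 | NULL
NULL | NULL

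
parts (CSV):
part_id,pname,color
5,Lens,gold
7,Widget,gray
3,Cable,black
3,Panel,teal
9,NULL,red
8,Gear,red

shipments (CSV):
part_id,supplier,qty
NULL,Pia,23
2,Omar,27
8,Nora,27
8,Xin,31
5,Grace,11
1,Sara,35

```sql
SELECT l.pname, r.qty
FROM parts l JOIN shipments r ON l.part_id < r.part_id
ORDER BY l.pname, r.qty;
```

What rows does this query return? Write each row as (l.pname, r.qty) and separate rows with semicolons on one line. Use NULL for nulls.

(Cable, 11); (Cable, 27); (Cable, 31); (Lens, 27); (Lens, 31); (Panel, 11); (Panel, 27); (Panel, 31); (Widget, 27); (Widget, 31)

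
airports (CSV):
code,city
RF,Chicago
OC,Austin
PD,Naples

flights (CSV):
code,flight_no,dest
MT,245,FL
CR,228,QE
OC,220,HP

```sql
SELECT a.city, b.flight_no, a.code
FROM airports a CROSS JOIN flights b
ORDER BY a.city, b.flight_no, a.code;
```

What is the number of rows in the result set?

9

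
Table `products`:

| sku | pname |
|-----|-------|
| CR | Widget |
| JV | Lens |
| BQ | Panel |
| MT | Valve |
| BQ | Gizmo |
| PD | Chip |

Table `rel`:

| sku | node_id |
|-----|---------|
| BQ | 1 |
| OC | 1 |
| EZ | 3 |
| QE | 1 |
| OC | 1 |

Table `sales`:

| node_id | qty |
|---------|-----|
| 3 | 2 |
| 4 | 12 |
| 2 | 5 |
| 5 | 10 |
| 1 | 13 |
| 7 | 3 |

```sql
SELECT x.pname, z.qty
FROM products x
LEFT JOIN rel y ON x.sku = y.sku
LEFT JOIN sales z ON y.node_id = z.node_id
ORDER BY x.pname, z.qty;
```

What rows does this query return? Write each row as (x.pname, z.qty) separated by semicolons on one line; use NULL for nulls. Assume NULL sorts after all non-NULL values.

(Chip, NULL); (Gizmo, 13); (Lens, NULL); (Panel, 13); (Valve, NULL); (Widget, NULL)

Evaluate left to right. First `products x LEFT JOIN rel y` on sku: 6 row(s).
Then LEFT JOIN `sales z` on node_id: each of those 6 rows is kept; rows whose y.node_id has no match in z get NULL for z's columns.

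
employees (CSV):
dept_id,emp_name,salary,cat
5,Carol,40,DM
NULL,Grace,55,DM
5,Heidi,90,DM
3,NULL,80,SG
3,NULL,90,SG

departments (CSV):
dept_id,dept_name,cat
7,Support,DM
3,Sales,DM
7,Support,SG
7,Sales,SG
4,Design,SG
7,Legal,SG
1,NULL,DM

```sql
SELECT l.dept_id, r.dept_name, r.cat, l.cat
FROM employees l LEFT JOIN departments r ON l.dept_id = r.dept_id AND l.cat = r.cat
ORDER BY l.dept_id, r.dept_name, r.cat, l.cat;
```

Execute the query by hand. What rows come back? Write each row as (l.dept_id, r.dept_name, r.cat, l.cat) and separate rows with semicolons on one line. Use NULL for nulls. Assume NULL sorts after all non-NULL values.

(3, NULL, NULL, SG); (3, NULL, NULL, SG); (5, NULL, NULL, DM); (5, NULL, NULL, DM); (NULL, NULL, NULL, DM)

LEFT JOIN keeps every row from `employees`; unmatched rows get NULL for `departments`'s columns.
Matching on l.dept_id = r.dept_id AND l.cat = r.cat. A NULL in a compared column never satisfies the condition.
- dept_id=5, cat=DM: no r row matches, row kept with r columns NULL.
- dept_id=NULL, cat=DM: no r row matches, row kept with r columns NULL.
- dept_id=5, cat=DM: no r row matches, row kept with r columns NULL.
- dept_id=3, cat=SG: no r row matches, row kept with r columns NULL.
- dept_id=3, cat=SG: no r row matches, row kept with r columns NULL.
After projecting and ordering:
l.dept_id | r.dept_name | r.cat | l.cat
3 | NULL | NULL | SG
3 | NULL | NULL | SG
5 | NULL | NULL | DM
5 | NULL | NULL | DM
NULL | NULL | NULL | DM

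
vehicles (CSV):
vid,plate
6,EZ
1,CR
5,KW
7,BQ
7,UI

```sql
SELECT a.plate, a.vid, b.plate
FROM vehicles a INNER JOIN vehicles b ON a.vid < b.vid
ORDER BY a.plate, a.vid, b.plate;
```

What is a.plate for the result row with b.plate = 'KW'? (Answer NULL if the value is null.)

INNER JOIN keeps only pairs where the ON condition holds.
Matching on a.vid < b.vid.
- vid=6: 2 matching b row(s), so 2 row(s) emitted.
- vid=1: 4 matching b row(s), so 4 row(s) emitted.
- vid=5: 3 matching b row(s), so 3 row(s) emitted.
- vid=7: no matching b row, dropped.
- vid=7: no matching b row, dropped.

CR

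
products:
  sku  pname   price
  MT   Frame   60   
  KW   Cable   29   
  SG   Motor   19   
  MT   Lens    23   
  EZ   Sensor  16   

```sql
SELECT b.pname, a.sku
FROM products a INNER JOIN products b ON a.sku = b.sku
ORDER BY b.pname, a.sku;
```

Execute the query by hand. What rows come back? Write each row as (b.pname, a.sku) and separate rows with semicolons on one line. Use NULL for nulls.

INNER JOIN keeps only pairs where the ON condition holds.
Matching on a.sku = b.sku.
- a[0] sku=MT → 2 match(es) in b → 2 row(s).
- a[1] sku=KW → 1 match(es) in b → 1 row(s).
- a[2] sku=SG → 1 match(es) in b → 1 row(s).
- a[3] sku=MT → 2 match(es) in b → 2 row(s).
- a[4] sku=EZ → 1 match(es) in b → 1 row(s).
After projecting and ordering:
b.pname | a.sku
Cable | KW
Frame | MT
Frame | MT
Lens | MT
Lens | MT
Motor | SG
Sensor | EZ

(Cable, KW); (Frame, MT); (Frame, MT); (Lens, MT); (Lens, MT); (Motor, SG); (Sensor, EZ)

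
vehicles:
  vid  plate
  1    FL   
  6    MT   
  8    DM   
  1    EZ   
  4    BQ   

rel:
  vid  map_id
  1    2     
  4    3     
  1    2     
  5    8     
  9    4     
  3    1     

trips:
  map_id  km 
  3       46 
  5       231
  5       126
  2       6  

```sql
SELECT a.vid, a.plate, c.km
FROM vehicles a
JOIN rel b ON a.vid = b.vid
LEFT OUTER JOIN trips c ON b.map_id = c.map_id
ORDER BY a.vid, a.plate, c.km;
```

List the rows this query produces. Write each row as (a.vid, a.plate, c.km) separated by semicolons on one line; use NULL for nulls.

Evaluate left to right. First `vehicles a INNER JOIN rel b` on vid: 5 row(s).
Then LEFT JOIN `trips c` on map_id: each of those 5 rows is kept; rows whose b.map_id has no match in c get NULL for c's columns.

(1, EZ, 6); (1, EZ, 6); (1, FL, 6); (1, FL, 6); (4, BQ, 46)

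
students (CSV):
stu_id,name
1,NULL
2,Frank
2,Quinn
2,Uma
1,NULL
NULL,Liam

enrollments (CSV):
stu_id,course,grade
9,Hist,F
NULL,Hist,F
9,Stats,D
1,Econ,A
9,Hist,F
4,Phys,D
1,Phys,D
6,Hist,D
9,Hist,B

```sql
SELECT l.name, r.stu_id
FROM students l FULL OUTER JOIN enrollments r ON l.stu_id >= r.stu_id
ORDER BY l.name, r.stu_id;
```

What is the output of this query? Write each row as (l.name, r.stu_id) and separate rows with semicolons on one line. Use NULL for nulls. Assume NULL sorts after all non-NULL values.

FULL OUTER JOIN keeps every row from both sides; unmatched rows get NULL for the other side's columns.
Matching on l.stu_id >= r.stu_id. A NULL in a compared column never satisfies the condition.
- l (stu_id=1) pairs with 2 row(s) of r.
- l (stu_id=2) pairs with 2 row(s) of r.
- l (stu_id=2) pairs with 2 row(s) of r.
- l (stu_id=2) pairs with 2 row(s) of r.
- l (stu_id=1) pairs with 2 row(s) of r.
- l (stu_id=NULL) has no partner → padded with NULL.
- plus 7 unmatched r row(s), each kept with NULL l columns.

(Frank, 1); (Frank, 1); (Liam, NULL); (Quinn, 1); (Quinn, 1); (Uma, 1); (Uma, 1); (NULL, 1); (NULL, 1); (NULL, 1); (NULL, 1); (NULL, 4); (NULL, 6); (NULL, 9); (NULL, 9); (NULL, 9); (NULL, 9); (NULL, NULL)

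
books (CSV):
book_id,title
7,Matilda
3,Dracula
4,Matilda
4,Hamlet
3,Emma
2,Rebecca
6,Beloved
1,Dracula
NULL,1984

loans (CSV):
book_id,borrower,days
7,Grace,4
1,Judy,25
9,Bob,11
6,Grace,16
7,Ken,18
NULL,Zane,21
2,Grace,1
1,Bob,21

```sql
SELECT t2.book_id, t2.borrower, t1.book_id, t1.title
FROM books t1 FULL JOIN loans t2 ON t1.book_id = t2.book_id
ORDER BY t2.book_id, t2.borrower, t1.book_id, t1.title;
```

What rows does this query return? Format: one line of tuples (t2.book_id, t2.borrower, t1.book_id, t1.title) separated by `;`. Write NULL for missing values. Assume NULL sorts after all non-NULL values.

(1, Bob, 1, Dracula); (1, Judy, 1, Dracula); (2, Grace, 2, Rebecca); (6, Grace, 6, Beloved); (7, Grace, 7, Matilda); (7, Ken, 7, Matilda); (9, Bob, NULL, NULL); (NULL, Zane, NULL, NULL); (NULL, NULL, 3, Dracula); (NULL, NULL, 3, Emma); (NULL, NULL, 4, Hamlet); (NULL, NULL, 4, Matilda); (NULL, NULL, NULL, 1984)

FULL OUTER JOIN keeps every row from both sides; unmatched rows get NULL for the other side's columns.
Matching on t1.book_id = t2.book_id. A NULL in a compared column never satisfies the condition.
- t1 (book_id=7) pairs with 2 row(s) of t2.
- t1 (book_id=3) has no partner → padded with NULL.
- t1 (book_id=4) has no partner → padded with NULL.
- t1 (book_id=4) has no partner → padded with NULL.
- t1 (book_id=3) has no partner → padded with NULL.
- t1 (book_id=2) pairs with 1 row(s) of t2.
- t1 (book_id=6) pairs with 1 row(s) of t2.
- t1 (book_id=1) pairs with 2 row(s) of t2.
- t1 (book_id=NULL) has no partner → padded with NULL.
- 2 row(s) from t2 found no t1 partner → padded with NULL.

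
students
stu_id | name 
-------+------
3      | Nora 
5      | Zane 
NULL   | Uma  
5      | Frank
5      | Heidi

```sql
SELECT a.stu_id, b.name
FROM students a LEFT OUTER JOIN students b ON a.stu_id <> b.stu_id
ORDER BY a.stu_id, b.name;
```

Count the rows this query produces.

LEFT JOIN keeps every row from `students a`; unmatched rows get NULL for `students b`'s columns.
Matching on a.stu_id <> b.stu_id. A NULL in a compared column never satisfies the condition.
- a[0] stu_id=3 → 3 match(es) in b → 3 row(s).
- a[1] stu_id=5 → 1 match(es) in b → 1 row(s).
- a[2] stu_id=NULL → no match; kept with NULLs on the b side.
- a[3] stu_id=5 → 1 match(es) in b → 1 row(s).
- a[4] stu_id=5 → 1 match(es) in b → 1 row(s).
Total: 6 matched + 1 padded = 7 rows.

7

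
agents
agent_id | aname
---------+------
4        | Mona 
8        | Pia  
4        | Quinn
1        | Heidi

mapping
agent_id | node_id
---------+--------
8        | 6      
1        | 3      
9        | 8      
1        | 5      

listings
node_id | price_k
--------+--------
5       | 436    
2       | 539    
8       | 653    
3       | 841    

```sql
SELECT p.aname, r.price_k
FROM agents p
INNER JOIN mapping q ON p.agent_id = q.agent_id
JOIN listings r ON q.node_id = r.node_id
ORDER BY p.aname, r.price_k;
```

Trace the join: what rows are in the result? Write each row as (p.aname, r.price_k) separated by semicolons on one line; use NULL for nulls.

(Heidi, 436); (Heidi, 841)

Evaluate left to right. First `agents p INNER JOIN mapping q` on agent_id: 3 row(s).
Then INNER JOIN `listings r` on node_id: keep only rows whose q.node_id appears in r.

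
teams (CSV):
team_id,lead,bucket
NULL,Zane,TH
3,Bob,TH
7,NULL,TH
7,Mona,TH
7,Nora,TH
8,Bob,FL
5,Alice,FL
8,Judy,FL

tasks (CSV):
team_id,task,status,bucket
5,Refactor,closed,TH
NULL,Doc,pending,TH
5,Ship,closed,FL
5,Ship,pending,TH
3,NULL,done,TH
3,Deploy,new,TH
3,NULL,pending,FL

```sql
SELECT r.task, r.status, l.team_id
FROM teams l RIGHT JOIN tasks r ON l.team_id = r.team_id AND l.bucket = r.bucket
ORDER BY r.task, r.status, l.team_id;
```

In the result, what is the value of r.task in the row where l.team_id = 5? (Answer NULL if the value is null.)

RIGHT JOIN keeps every row from `tasks`; unmatched rows get NULL for `teams`'s columns.
Matching on l.team_id = r.team_id AND l.bucket = r.bucket. A NULL in a compared column never satisfies the condition.
- l[0] team_id=NULL, bucket=TH → no match.
- l[1] team_id=3, bucket=TH → 2 match(es) in r → 2 row(s).
- l[2] team_id=7, bucket=TH → no match.
- l[3] team_id=7, bucket=TH → no match.
- l[4] team_id=7, bucket=TH → no match.
- l[5] team_id=8, bucket=FL → no match.
- l[6] team_id=5, bucket=FL → 1 match(es) in r → 1 row(s).
- l[7] team_id=8, bucket=FL → no match.
- plus 4 unmatched r row(s), each kept with NULL l columns.

Ship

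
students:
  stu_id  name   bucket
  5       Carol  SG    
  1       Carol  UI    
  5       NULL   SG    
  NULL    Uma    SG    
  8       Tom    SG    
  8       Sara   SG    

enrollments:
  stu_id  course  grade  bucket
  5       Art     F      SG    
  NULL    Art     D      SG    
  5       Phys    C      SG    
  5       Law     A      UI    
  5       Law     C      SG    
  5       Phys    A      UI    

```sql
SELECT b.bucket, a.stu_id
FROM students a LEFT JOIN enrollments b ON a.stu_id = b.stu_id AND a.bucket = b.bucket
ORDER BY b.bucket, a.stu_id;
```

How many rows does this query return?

LEFT JOIN keeps every row from `students`; unmatched rows get NULL for `enrollments`'s columns.
Matching on a.stu_id = b.stu_id AND a.bucket = b.bucket. A NULL in a compared column never satisfies the condition.
Matched pairs: 6; unmatched a rows kept: 4.
Total: 6 matched + 4 padded = 10 rows.

10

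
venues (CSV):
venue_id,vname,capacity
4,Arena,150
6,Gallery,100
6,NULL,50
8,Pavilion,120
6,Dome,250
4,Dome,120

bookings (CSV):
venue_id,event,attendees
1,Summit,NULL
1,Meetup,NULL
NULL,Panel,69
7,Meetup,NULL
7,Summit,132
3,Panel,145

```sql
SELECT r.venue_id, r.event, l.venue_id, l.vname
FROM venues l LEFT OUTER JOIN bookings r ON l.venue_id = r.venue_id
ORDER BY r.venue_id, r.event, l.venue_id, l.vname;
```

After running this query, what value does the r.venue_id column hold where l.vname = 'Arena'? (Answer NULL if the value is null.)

NULL

LEFT JOIN keeps every row from `venues`; unmatched rows get NULL for `bookings`'s columns.
Matching on l.venue_id = r.venue_id. A NULL in a compared column never satisfies the condition.
Matched pairs: 0; unmatched l rows kept: 6.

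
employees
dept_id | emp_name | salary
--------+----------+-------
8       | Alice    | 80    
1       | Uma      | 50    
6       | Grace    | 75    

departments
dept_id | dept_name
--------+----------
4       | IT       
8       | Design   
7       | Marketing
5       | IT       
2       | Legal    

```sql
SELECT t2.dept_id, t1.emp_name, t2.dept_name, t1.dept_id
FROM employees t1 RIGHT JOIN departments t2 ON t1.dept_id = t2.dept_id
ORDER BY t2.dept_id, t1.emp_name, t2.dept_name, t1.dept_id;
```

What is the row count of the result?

RIGHT JOIN keeps every row from `departments`; unmatched rows get NULL for `employees`'s columns.
Matching on t1.dept_id = t2.dept_id.
Matched pairs: 1; unmatched t2 rows kept: 4.
Total: 1 matched + 4 padded = 5 rows.

5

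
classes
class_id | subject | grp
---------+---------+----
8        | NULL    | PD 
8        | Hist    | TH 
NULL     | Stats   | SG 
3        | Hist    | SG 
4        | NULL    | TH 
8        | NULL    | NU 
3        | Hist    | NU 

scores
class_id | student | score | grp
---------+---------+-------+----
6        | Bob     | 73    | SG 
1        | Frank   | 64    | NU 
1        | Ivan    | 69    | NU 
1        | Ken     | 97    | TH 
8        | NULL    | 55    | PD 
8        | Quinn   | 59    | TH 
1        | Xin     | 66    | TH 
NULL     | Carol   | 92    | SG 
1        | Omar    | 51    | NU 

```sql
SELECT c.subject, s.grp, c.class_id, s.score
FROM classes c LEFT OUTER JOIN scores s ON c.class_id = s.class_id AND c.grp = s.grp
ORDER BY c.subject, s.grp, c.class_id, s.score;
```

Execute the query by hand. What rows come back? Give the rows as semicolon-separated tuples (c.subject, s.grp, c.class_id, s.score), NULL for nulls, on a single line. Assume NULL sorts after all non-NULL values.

(Hist, TH, 8, 59); (Hist, NULL, 3, NULL); (Hist, NULL, 3, NULL); (Stats, NULL, NULL, NULL); (NULL, PD, 8, 55); (NULL, NULL, 4, NULL); (NULL, NULL, 8, NULL)

LEFT JOIN keeps every row from `classes`; unmatched rows get NULL for `scores`'s columns.
Matching on c.class_id = s.class_id AND c.grp = s.grp. A NULL in a compared column never satisfies the condition.
- c[0] class_id=8, grp=PD → 1 match(es) in s → 1 row(s).
- c[1] class_id=8, grp=TH → 1 match(es) in s → 1 row(s).
- c[2] class_id=NULL, grp=SG → no match; kept with NULLs on the s side.
- c[3] class_id=3, grp=SG → no match; kept with NULLs on the s side.
- c[4] class_id=4, grp=TH → no match; kept with NULLs on the s side.
- c[5] class_id=8, grp=NU → no match; kept with NULLs on the s side.
- c[6] class_id=3, grp=NU → no match; kept with NULLs on the s side.
After projecting and ordering:
c.subject | s.grp | c.class_id | s.score
Hist | TH | 8 | 59
Hist | NULL | 3 | NULL
Hist | NULL | 3 | NULL
Stats | NULL | NULL | NULL
NULL | PD | 8 | 55
NULL | NULL | 4 | NULL
NULL | NULL | 8 | NULL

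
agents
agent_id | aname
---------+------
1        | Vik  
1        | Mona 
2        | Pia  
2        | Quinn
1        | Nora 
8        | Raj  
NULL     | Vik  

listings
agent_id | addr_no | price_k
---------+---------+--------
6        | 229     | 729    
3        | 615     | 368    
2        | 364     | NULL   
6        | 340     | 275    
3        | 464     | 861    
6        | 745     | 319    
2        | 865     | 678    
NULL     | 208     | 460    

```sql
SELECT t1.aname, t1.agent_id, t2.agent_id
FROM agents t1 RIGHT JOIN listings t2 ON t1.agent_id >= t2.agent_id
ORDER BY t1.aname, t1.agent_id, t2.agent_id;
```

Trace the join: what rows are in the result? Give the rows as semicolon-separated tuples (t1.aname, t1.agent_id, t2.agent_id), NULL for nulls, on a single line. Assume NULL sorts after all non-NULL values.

RIGHT JOIN keeps every row from `listings`; unmatched rows get NULL for `agents`'s columns.
Matching on t1.agent_id >= t2.agent_id. A NULL in a compared column never satisfies the condition.
Matched pairs: 11; unmatched t2 rows kept: 1.

(Pia, 2, 2); (Pia, 2, 2); (Quinn, 2, 2); (Quinn, 2, 2); (Raj, 8, 2); (Raj, 8, 2); (Raj, 8, 3); (Raj, 8, 3); (Raj, 8, 6); (Raj, 8, 6); (Raj, 8, 6); (NULL, NULL, NULL)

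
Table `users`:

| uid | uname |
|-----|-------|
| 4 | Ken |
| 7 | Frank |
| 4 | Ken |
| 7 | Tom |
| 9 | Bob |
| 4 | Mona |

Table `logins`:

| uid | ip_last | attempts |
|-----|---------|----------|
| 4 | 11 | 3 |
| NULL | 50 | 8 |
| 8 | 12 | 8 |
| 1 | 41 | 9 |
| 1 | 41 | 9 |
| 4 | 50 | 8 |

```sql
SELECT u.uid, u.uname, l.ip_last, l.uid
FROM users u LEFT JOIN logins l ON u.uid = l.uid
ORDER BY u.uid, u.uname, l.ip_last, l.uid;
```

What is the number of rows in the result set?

LEFT JOIN keeps every row from `users`; unmatched rows get NULL for `logins`'s columns.
Matching on u.uid = l.uid. A NULL in a compared column never satisfies the condition.
- u row (uid=4): matches 2 l row(s) → 2 output row(s).
- u row (uid=7): no match → kept, l columns NULL.
- u row (uid=4): matches 2 l row(s) → 2 output row(s).
- u row (uid=7): no match → kept, l columns NULL.
- u row (uid=9): no match → kept, l columns NULL.
- u row (uid=4): matches 2 l row(s) → 2 output row(s).
Total: 6 matched + 3 padded = 9 rows.

9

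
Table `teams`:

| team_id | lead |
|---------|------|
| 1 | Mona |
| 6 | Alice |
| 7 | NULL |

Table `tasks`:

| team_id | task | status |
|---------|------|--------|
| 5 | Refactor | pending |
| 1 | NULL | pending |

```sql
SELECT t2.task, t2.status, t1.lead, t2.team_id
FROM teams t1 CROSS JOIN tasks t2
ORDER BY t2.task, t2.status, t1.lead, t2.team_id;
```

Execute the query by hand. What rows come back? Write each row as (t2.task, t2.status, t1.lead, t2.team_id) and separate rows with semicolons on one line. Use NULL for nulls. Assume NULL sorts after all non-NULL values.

(Refactor, pending, Alice, 5); (Refactor, pending, Mona, 5); (Refactor, pending, NULL, 5); (NULL, pending, Alice, 1); (NULL, pending, Mona, 1); (NULL, pending, NULL, 1)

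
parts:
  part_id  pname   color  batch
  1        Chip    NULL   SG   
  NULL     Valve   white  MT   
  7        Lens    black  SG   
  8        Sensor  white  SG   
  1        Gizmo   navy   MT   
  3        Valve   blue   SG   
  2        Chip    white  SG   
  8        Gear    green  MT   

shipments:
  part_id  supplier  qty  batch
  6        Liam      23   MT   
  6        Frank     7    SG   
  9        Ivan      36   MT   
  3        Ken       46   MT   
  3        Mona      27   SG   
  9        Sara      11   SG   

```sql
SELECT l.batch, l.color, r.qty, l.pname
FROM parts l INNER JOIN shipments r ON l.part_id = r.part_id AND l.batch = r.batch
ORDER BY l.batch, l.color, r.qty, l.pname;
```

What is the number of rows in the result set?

1

INNER JOIN keeps only pairs where the ON condition holds.
Matching on l.part_id = r.part_id AND l.batch = r.batch. A NULL in a compared column never satisfies the condition.
- l row (part_id=1, batch=SG): no match → dropped.
- l row (part_id=NULL, batch=MT): no match → dropped.
- l row (part_id=7, batch=SG): no match → dropped.
- l row (part_id=8, batch=SG): no match → dropped.
- l row (part_id=1, batch=MT): no match → dropped.
- l row (part_id=3, batch=SG): matches 1 r row(s) → 1 output row(s).
- l row (part_id=2, batch=SG): no match → dropped.
- l row (part_id=8, batch=MT): no match → dropped.
Total: 1 rows.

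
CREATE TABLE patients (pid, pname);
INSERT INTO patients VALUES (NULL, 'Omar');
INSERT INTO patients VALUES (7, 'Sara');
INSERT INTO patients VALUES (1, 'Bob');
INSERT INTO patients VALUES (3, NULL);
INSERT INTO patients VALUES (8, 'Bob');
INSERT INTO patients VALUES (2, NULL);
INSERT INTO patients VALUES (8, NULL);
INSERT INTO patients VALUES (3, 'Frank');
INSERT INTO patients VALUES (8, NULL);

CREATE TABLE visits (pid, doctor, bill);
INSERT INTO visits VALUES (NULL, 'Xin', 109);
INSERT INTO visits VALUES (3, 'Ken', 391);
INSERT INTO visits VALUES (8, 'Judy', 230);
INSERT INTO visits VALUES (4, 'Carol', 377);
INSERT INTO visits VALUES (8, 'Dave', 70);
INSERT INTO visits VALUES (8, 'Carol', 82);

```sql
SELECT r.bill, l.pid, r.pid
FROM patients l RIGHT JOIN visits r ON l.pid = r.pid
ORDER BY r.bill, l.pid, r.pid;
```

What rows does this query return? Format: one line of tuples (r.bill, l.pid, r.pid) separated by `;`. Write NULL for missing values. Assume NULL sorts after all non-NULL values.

(70, 8, 8); (70, 8, 8); (70, 8, 8); (82, 8, 8); (82, 8, 8); (82, 8, 8); (109, NULL, NULL); (230, 8, 8); (230, 8, 8); (230, 8, 8); (377, NULL, 4); (391, 3, 3); (391, 3, 3)

RIGHT JOIN keeps every row from `visits`; unmatched rows get NULL for `patients`'s columns.
Matching on l.pid = r.pid. A NULL in a compared column never satisfies the condition.
- l (pid=NULL) has no partner in r.
- l (pid=7) has no partner in r.
- l (pid=1) has no partner in r.
- l (pid=3) pairs with 1 row(s) of r.
- l (pid=8) pairs with 3 row(s) of r.
- l (pid=2) has no partner in r.
- l (pid=8) pairs with 3 row(s) of r.
- l (pid=3) pairs with 1 row(s) of r.
- l (pid=8) pairs with 3 row(s) of r.
- 2 r row(s) had no l match → kept, l columns NULL.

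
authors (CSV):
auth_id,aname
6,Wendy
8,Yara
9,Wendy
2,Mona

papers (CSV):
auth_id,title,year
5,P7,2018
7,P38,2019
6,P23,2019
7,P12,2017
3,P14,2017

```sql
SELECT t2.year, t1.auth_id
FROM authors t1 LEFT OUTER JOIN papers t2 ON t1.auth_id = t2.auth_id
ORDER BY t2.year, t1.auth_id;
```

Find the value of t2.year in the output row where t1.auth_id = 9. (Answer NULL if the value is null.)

NULL

LEFT JOIN keeps every row from `authors`; unmatched rows get NULL for `papers`'s columns.
Matching on t1.auth_id = t2.auth_id.
- auth_id=6: 1 matching t2 row(s), so 1 row(s) emitted.
- auth_id=8: no t2 row matches, row kept with t2 columns NULL.
- auth_id=9: no t2 row matches, row kept with t2 columns NULL.
- auth_id=2: no t2 row matches, row kept with t2 columns NULL.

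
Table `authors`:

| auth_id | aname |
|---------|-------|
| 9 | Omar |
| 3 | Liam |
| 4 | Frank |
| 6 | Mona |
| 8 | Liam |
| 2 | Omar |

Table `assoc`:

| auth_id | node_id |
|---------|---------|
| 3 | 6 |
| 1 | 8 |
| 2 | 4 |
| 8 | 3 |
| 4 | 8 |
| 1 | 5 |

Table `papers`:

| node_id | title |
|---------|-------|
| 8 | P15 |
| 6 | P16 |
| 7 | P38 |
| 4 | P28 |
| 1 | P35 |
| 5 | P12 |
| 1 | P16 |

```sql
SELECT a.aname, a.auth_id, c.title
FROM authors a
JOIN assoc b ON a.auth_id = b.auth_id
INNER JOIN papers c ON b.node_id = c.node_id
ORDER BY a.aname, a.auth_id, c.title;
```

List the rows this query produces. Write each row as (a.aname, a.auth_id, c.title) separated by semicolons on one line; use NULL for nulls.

Joins associate left-to-right: authors INNER JOIN assoc on auth_id gives 4 intermediate row(s).
Then INNER JOIN `papers c` on node_id: keep only rows whose b.node_id appears in c.

(Frank, 4, P15); (Liam, 3, P16); (Omar, 2, P28)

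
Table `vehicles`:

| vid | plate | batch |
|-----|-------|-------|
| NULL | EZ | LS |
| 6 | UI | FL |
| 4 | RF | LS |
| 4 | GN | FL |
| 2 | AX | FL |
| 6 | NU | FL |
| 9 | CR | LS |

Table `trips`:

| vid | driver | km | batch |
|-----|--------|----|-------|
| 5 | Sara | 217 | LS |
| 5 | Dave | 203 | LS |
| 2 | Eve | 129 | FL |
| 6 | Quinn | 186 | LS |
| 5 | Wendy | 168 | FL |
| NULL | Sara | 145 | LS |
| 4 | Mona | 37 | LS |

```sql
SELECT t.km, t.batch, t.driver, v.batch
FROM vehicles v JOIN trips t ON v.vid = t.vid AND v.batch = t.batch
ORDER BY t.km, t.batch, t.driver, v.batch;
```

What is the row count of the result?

2

INNER JOIN keeps only pairs where the ON condition holds.
Matching on v.vid = t.vid AND v.batch = t.batch. A NULL in a compared column never satisfies the condition.
- vid=NULL, batch=LS: no matching t row, dropped.
- vid=6, batch=FL: no matching t row, dropped.
- vid=4, batch=LS: 1 matching t row(s), so 1 row(s) emitted.
- vid=4, batch=FL: no matching t row, dropped.
- vid=2, batch=FL: 1 matching t row(s), so 1 row(s) emitted.
- vid=6, batch=FL: no matching t row, dropped.
- vid=9, batch=LS: no matching t row, dropped.
Total: 2 rows.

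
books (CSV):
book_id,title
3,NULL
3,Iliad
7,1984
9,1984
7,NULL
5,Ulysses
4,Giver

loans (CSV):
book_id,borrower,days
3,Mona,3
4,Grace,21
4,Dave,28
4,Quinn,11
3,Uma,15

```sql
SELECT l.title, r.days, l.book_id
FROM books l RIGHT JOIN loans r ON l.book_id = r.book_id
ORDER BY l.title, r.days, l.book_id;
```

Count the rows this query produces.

RIGHT JOIN keeps every row from `loans`; unmatched rows get NULL for `books`'s columns.
Matching on l.book_id = r.book_id.
- l (book_id=3) pairs with 2 row(s) of r.
- l (book_id=3) pairs with 2 row(s) of r.
- l (book_id=7) has no partner in r.
- l (book_id=9) has no partner in r.
- l (book_id=7) has no partner in r.
- l (book_id=5) has no partner in r.
- l (book_id=4) pairs with 3 row(s) of r.
- every r row matched at least one l row.
Total: 7 rows.

7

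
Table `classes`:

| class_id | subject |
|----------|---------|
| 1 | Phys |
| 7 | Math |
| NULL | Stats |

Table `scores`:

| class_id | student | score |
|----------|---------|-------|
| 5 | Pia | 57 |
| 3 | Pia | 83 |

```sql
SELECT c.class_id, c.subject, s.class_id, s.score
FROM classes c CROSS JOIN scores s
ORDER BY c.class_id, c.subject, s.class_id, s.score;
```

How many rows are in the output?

6

CROSS JOIN pairs every row of `classes` with every row of `scores`: 3 × 2 = 6 rows.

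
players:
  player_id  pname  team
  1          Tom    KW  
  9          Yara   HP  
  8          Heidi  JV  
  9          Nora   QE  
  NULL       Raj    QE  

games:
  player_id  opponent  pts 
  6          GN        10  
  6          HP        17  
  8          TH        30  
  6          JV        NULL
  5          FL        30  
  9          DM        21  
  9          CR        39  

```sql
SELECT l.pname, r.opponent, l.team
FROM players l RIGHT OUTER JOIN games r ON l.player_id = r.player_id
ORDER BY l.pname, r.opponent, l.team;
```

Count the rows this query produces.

RIGHT JOIN keeps every row from `games`; unmatched rows get NULL for `players`'s columns.
Matching on l.player_id = r.player_id. A NULL in a compared column never satisfies the condition.
- l[0] player_id=1 → no match.
- l[1] player_id=9 → 2 match(es) in r → 2 row(s).
- l[2] player_id=8 → 1 match(es) in r → 1 row(s).
- l[3] player_id=9 → 2 match(es) in r → 2 row(s).
- l[4] player_id=NULL → no match.
- 4 r row(s) had no l match → kept, l columns NULL.
Total: 5 matched + 4 padded = 9 rows.

9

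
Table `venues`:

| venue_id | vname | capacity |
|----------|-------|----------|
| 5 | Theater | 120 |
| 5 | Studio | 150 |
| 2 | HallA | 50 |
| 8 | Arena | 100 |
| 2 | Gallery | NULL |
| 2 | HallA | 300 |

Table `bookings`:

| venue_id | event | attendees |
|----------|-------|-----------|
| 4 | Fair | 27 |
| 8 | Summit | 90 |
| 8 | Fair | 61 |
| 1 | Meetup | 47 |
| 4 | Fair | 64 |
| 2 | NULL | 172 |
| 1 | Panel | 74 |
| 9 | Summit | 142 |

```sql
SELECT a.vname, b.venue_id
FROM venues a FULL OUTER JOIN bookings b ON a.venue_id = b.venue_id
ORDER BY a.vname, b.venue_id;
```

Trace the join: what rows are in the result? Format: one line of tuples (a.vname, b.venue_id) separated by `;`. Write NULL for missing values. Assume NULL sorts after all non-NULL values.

(Arena, 8); (Arena, 8); (Gallery, 2); (HallA, 2); (HallA, 2); (Studio, NULL); (Theater, NULL); (NULL, 1); (NULL, 1); (NULL, 4); (NULL, 4); (NULL, 9)

FULL OUTER JOIN keeps every row from both sides; unmatched rows get NULL for the other side's columns.
Matching on a.venue_id = b.venue_id.
Matched pairs: 5; unmatched a rows kept: 2; unmatched b rows kept: 5.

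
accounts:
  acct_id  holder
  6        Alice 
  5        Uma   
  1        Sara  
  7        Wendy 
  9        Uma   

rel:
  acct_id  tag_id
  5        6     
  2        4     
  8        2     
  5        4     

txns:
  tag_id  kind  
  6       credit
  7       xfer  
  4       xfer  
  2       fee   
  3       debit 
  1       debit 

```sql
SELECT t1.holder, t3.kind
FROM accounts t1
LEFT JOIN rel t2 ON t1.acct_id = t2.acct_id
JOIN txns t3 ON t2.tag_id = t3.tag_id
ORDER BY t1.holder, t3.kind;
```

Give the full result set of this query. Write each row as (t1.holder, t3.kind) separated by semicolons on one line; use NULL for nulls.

Joins associate left-to-right: accounts LEFT JOIN rel on acct_id gives 6 intermediate row(s).
Then INNER JOIN `txns t3` on tag_id: keep only rows whose t2.tag_id appears in t3.

(Uma, credit); (Uma, xfer)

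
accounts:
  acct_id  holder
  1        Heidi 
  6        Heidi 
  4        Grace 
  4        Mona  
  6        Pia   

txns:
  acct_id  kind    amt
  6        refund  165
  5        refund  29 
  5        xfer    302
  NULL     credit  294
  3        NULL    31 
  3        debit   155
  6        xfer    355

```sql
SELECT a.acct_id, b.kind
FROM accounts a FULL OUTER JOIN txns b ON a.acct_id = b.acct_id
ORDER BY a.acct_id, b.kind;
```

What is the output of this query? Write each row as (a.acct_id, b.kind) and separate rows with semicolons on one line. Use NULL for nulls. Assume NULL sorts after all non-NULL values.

(1, NULL); (4, NULL); (4, NULL); (6, refund); (6, refund); (6, xfer); (6, xfer); (NULL, credit); (NULL, debit); (NULL, refund); (NULL, xfer); (NULL, NULL)

FULL OUTER JOIN keeps every row from both sides; unmatched rows get NULL for the other side's columns.
Matching on a.acct_id = b.acct_id. A NULL in a compared column never satisfies the condition.
Matched pairs: 4; unmatched a rows kept: 3; unmatched b rows kept: 5.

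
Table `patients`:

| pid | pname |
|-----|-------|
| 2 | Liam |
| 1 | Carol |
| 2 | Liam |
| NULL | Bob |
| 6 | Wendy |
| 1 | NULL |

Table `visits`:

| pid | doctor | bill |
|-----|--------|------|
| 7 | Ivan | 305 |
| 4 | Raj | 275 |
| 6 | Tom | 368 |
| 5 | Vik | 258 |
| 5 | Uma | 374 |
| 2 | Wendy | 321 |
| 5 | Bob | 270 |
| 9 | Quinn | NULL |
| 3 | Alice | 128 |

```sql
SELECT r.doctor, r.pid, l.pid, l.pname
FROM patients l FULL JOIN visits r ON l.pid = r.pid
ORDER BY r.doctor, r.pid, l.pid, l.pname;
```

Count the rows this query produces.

13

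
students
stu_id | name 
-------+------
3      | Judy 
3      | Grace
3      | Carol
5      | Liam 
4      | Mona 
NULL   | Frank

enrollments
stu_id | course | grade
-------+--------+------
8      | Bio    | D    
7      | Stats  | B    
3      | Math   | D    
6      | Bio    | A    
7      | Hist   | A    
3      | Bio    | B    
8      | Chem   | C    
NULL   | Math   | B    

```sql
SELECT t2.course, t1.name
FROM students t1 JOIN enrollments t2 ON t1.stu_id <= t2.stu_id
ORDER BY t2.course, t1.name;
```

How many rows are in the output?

31

INNER JOIN keeps only pairs where the ON condition holds.
Matching on t1.stu_id <= t2.stu_id. A NULL in a compared column never satisfies the condition.
- t1 (stu_id=3) pairs with 7 row(s) of t2.
- t1 (stu_id=3) pairs with 7 row(s) of t2.
- t1 (stu_id=3) pairs with 7 row(s) of t2.
- t1 (stu_id=5) pairs with 5 row(s) of t2.
- t1 (stu_id=4) pairs with 5 row(s) of t2.
- t1 (stu_id=NULL) has no partner → excluded.
Total: 31 rows.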